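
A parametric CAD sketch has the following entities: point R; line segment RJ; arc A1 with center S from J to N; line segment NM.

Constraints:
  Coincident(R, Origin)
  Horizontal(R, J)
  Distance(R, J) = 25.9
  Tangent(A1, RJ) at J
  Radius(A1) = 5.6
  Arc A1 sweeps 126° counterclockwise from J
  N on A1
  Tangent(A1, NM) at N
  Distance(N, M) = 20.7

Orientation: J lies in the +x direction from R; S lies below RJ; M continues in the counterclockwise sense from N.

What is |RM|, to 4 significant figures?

42.21

R is at the origin; R and J share the same y with |RJ| = 25.9 and J on the +x side, so J = (25.90, 0.000). Since A1 is tangent to RJ there, SJ ⟂ RJ, so S = J + (0, -5.6) = (25.90, -5.600). On A1, J sits at bearing 90° from S; a 126° counterclockwise sweep puts N at bearing 216°, so N = S + 5.6·(cos 216°, sin 216°) = (21.37, -8.892). The tangent condition forces SN to be normal to NM, so NM runs along (−sin 216°, cos 216°); with |NM| = 20.7, M = (33.54, -25.64). Then |RM| = |M − R| = 42.21.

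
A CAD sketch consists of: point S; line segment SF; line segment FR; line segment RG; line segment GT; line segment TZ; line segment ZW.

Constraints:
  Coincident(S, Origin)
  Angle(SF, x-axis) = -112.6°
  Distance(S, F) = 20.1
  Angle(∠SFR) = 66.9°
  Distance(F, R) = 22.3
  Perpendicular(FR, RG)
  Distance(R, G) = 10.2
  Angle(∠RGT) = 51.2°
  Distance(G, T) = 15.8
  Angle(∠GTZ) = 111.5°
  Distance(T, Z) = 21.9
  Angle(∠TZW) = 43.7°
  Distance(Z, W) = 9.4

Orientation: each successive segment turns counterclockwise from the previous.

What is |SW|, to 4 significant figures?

33.24

S is at the origin; SF runs at -112.6° with length 20.1, so F = (-7.724, -18.56). ∠SFR = 66.9° gives FR at 0.5000° from the x-axis; with |FR| = 22.3, R = (14.57, -18.36). The perpendicularity gives RG at right angles to FR, so RG runs at 90.50°; with |RG| = 10.2, G = (14.49, -8.162). ∠RGT = 51.2° gives GT at -140.7° from the x-axis; with |GT| = 15.8, T = (2.259, -18.17). ∠GTZ = 111.5° gives TZ at -72.20° from the x-axis; with |TZ| = 21.9, Z = (8.954, -39.02). ∠TZW = 43.7° gives ZW at 64.10° from the x-axis; with |ZW| = 9.4, W = (13.06, -30.57). Then |SW| = |W − S| = 33.24.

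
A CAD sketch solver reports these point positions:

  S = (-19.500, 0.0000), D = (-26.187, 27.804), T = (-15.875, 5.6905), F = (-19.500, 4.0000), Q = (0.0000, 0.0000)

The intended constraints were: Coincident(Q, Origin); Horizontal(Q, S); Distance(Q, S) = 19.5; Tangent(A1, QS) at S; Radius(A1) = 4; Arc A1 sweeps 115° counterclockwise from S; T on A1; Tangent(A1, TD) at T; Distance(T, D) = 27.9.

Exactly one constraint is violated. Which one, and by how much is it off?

Distance(T, D) = 27.9 — off by 3.50.

Q = (0.00, 0.00) ✓; Q.y = 0.00, S.y = 0.00 ✓; |QS| = 19.50 ✓; ∠(FS, SQ) = 90.00° ✓; |FS| = 4.000 ✓; bearing(F→T) − bearing(F→S) = 115.0° ✓; |FT| = 4.000 ✓; ∠(FT, TD) = 90.00° ✓; |TD| = 24.40 ✗.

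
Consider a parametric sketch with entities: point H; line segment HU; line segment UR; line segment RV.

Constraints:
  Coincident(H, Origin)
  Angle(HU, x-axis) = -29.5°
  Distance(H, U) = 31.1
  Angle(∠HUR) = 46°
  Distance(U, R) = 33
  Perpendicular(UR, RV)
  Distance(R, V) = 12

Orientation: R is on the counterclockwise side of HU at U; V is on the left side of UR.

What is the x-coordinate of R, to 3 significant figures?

18.8

H is at the origin; HU runs at -29.5° with length 31.1, so U = 31.1·(cos -29.5°, sin -29.5°) = (27.1, -15.3). ∠HUR = 46.0°, so UR runs at -29.5° + (180° − 46.0°) = 104° from the x-axis; with |UR| = 33.0, R = U + 33.0·(cos 104°, sin 104°) = (18.8, 16.6). So R.x = 18.8.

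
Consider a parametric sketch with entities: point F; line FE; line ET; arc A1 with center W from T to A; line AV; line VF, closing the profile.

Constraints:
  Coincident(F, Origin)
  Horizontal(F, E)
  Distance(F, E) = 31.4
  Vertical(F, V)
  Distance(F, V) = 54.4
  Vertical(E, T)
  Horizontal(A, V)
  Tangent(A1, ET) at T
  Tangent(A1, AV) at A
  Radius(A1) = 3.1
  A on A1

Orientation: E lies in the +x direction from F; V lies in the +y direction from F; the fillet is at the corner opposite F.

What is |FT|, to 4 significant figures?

60.15

F is at the origin; F and E share the same y with |FE| = 31.4 and E on the +x side, so E = (31.40, 0.000). FV is vertical with |FV| = 54.4 and V on the +y side, so V = (0.000, 54.40). The virtual corner opposite F is at (31.40, 54.40). Since A1 is tangent to ET there, WT ⟂ ET and since A1 is tangent to AV there, WA ⟂ AV, with radius 3.1, so the center W sits 3.1 in from both sides at W = (28.30, 51.30). That places the tangent points at T = (31.40, 51.30) on ET and A = (28.30, 54.40) on AV. Then |FT| = |T − F| = 60.15.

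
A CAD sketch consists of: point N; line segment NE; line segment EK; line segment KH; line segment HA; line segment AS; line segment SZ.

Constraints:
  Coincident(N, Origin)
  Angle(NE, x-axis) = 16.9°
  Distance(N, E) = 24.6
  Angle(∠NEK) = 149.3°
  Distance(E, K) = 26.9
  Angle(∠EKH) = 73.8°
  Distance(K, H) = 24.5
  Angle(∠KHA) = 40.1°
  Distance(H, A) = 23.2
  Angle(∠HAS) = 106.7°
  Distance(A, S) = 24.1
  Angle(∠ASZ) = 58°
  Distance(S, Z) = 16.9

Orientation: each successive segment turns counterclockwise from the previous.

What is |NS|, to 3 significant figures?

56.4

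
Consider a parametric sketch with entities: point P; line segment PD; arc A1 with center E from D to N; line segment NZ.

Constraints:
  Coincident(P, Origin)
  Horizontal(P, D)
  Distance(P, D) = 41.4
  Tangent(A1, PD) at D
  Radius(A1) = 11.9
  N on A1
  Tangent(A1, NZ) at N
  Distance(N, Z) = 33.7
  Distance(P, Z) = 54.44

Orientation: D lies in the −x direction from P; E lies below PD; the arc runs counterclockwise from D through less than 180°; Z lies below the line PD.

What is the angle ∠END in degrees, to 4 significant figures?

25.68°

Checks: |EN| = 11.90 ✓; ∠(EN, NZ) = 90.00° ✓; |NZ| = 33.70 ✓; |PZ| = 54.44 ✓.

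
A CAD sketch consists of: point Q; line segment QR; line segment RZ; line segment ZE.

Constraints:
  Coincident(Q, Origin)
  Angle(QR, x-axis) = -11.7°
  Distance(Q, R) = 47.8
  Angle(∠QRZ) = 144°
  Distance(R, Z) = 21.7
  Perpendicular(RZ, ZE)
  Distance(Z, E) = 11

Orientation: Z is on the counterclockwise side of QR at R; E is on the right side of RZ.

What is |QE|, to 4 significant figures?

71.92

∠QRZ = 144.0°, so RZ runs at -11.7° + (180° − 144.0°) = 24.30° from the x-axis; with |RZ| = 21.7, Z = R + 21.7·(cos 24.30°, sin 24.30°) = (66.58, -0.7634). RZ ⟂ ZE; with |ZE| = 11.0 on the right of RZ, E = Z + 11.0·(0.4115, -0.9114) = (71.11, -10.79). Then |QE| = |E − Q| = 71.92.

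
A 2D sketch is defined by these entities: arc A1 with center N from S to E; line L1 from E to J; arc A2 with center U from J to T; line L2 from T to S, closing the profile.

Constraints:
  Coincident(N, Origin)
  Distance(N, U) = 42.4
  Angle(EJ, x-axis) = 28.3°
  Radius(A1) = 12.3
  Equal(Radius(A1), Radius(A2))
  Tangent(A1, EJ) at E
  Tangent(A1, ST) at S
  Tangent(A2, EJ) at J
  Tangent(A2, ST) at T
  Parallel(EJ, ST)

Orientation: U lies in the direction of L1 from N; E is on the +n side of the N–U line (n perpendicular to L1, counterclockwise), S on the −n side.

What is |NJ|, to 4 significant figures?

44.15

The slot axis is L1's direction at 28.3°, so u = (cos 28.3°, sin 28.3°) = (0.8805, 0.4741) and n = (−sin 28.3°, cos 28.3°) = (-0.4741, 0.8805). N is at the origin and U lies 42.4 along u from N, so U = 42.4·u = (37.33, 20.10). Tangency of A1 to both parallel lines with radius 12.3 puts E and S at N ± 12.3·n: E = (-5.831, 10.83), S = (5.831, -10.83). Equal radii place J and T the same way about U: J = U + 12.3·n = (31.50, 30.93), T = U − 12.3·n = (43.16, 9.271). Then |NJ| = |J − N| = 44.15.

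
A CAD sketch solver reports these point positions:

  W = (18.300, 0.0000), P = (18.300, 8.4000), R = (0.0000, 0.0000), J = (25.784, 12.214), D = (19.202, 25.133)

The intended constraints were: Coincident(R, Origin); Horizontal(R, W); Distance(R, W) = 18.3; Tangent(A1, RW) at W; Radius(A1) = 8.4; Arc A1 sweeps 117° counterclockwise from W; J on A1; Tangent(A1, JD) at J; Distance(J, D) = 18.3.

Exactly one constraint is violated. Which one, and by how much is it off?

Distance(J, D) = 18.3 — off by 3.80.

R = (0.00, 0.00) ✓; R.y = 0.00, W.y = 0.00 ✓; |RW| = 18.30 ✓; ∠(PW, WR) = 90.00° ✓; |PW| = 8.400 ✓; bearing(P→J) − bearing(P→W) = 117.0° ✓; |PJ| = 8.400 ✓; ∠(PJ, JD) = 90.01° ✓; |JD| = 14.50 ✗.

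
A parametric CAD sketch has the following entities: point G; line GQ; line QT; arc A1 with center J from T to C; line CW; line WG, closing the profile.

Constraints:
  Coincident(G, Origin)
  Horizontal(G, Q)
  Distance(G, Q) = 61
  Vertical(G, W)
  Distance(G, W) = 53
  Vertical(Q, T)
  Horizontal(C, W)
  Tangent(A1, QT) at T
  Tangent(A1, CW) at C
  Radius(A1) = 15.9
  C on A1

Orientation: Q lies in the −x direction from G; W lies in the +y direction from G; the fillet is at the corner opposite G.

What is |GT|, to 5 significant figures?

71.396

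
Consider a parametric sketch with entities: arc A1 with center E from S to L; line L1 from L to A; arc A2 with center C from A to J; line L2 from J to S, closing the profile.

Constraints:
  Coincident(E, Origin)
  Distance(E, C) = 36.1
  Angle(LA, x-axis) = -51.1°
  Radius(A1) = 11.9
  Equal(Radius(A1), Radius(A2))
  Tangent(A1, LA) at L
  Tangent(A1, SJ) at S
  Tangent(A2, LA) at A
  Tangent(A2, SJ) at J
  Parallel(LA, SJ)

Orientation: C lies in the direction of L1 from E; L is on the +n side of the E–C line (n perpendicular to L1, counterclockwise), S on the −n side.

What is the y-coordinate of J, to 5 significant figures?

-35.567

Tangency of A1 to both parallel lines with radius 11.9 puts L and S at E ± 11.9·n: L = (9.2611, 7.4728), S = (-9.2611, -7.4728). Equal radii place A and J the same way about C: A = C + 11.9·n = (31.931, -20.622), J = C − 11.9·n = (13.408, -35.567). So J.y = -35.567.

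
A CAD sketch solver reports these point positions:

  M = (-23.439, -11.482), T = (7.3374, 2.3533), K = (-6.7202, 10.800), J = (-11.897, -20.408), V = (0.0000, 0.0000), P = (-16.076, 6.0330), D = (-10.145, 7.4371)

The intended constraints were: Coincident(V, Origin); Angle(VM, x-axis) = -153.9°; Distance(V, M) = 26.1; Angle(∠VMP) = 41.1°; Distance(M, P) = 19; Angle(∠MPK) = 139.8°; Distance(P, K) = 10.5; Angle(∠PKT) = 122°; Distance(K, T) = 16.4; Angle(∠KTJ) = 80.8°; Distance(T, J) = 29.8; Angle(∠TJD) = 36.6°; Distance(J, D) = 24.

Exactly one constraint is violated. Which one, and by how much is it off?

Distance(J, D) = 24 — off by 3.90.

V = (0.00, 0.00) ✓; VM at -153.9° ✓; |VM| = 26.10 ✓; ∠VMP = 41.10° ✓; |MP| = 19.00 ✓; ∠MPK = 139.8° ✓; |PK| = 10.50 ✓; ∠PKT = 122.0° ✓; |KT| = 16.40 ✓; ∠KTJ = 80.80° ✓; |TJ| = 29.80 ✓; ∠TJD = 36.60° ✓; |JD| = 27.90 ✗.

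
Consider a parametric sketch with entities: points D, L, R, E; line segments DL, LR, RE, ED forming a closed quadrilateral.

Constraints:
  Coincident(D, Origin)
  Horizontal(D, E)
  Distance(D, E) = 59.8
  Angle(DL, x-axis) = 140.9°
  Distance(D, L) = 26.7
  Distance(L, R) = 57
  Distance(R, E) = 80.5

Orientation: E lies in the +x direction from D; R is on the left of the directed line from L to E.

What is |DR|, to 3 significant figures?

65.1

Checks: |LR| = 57.00 ✓; |RE| = 80.50 ✓.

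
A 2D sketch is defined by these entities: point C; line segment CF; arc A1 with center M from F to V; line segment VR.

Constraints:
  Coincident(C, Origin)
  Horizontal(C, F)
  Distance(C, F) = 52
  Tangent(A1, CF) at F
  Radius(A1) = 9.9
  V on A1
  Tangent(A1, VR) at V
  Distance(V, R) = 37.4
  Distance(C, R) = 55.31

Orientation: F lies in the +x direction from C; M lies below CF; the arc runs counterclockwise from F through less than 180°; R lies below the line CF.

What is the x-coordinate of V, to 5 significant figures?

42.376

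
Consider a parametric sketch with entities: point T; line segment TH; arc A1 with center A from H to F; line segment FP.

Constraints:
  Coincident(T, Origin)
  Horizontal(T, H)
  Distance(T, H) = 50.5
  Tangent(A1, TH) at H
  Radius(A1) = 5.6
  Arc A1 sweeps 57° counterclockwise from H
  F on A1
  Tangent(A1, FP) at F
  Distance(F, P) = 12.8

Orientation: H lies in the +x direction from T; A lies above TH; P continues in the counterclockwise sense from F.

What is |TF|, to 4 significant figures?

55.26

Since A1 is tangent to TH there, AH ⟂ TH, so A = H + (0, 5.6) = (50.50, 5.600). On A1, H sits at bearing -90° from A; a 57° counterclockwise sweep puts F at bearing -33°, so F = A + 5.6·(cos -33°, sin -33°) = (55.20, 2.550). Then |TF| = |F − T| = 55.26.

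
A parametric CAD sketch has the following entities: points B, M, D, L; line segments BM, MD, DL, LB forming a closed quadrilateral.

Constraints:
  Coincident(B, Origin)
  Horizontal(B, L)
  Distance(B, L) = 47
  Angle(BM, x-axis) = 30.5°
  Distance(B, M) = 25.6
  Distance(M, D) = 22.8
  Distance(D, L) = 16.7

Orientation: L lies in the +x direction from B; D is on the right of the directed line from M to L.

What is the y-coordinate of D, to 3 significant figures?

-7.49

B is at the origin; BL is horizontal with |BL| = 47.0 and L in +x, so L = (47.0, 0). BM runs at 30.5° with |BM| = 25.6, so M = (22.1, 13.0). D is determined by |MD| = 22.8 and |DL| = 16.7 together: it lies at the intersection of circle(M, 22.8) and circle(L, 16.7). With |ML| = 28.1, the foot of the radical line on ML is 18.3 from M and the perpendicular offset is √(22.8² − 18.3²) = 13.5. Taking the right-of-ML solution: D = (32.1, -7.49).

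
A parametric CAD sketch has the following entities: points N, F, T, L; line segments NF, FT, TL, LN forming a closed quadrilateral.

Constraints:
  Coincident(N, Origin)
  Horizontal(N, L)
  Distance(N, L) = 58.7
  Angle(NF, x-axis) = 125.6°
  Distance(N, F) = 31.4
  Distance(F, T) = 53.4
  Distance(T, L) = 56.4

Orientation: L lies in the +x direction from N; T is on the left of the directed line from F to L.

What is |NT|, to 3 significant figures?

57.0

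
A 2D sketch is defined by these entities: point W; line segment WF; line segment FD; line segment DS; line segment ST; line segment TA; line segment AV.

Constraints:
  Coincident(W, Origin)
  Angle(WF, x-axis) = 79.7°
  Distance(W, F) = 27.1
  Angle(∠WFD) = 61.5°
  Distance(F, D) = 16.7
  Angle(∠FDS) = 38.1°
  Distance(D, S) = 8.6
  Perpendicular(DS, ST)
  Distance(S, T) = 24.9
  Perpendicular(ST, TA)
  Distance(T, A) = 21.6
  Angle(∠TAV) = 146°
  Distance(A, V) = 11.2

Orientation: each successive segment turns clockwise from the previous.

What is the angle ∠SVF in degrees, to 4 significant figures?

17.87°

ST is perpendicular to TA, so TA runs at -0.7000°; with |TA| = 21.6, A = (31.16, 40.94). ∠TAV = 146.0° gives AV at -34.70° from the x-axis; with |AV| = 11.2, V = (40.37, 34.56). Then cos ∠SVF = VS·VF / (|VS||VF|), giving 17.87°.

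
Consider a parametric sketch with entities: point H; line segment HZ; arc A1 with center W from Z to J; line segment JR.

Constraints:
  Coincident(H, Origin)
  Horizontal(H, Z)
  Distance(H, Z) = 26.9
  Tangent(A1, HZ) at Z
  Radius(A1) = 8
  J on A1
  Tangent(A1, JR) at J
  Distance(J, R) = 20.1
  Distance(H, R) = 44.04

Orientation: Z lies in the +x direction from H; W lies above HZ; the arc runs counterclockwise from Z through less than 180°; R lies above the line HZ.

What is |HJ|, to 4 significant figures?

35.91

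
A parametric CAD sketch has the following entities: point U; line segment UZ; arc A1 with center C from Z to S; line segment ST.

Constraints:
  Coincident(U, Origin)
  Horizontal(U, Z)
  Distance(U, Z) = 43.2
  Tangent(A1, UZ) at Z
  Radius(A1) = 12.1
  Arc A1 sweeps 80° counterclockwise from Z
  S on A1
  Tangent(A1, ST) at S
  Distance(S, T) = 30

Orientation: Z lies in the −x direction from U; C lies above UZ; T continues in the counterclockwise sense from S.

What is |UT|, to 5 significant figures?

47.366

On A1, Z sits at bearing -90° from C; an 80° counterclockwise sweep puts S at bearing -10°, so S = C + 12.1·(cos -10°, sin -10°) = (-31.284, 9.9989). A1 meets ST tangentially, so CS is at right angles to ST, so ST runs along (−sin -10°, cos -10°); with |ST| = 30.0, T = (-26.074, 39.543). Then |UT| = |T − U| = 47.366.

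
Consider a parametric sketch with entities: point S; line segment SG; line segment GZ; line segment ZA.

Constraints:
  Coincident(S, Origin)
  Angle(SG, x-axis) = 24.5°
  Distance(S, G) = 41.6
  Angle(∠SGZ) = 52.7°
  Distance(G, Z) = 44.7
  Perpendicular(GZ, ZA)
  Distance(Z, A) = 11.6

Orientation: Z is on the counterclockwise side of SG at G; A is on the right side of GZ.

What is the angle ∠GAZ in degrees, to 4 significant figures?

75.45°

S is at the origin; SG runs at 24.5° with length 41.6, so G = 41.6·(cos 24.5°, sin 24.5°) = (37.85, 17.25). ∠SGZ = 52.7°, so GZ runs at 24.5° + (180° − 52.7°) = 151.8° from the x-axis; with |GZ| = 44.7, Z = G + 44.7·(cos 151.8°, sin 151.8°) = (-1.540, 38.37). GZ ⟂ ZA; with |ZA| = 11.6 on the right of GZ, A = Z + 11.6·(0.4726, 0.8813) = (3.942, 48.60). Then cos ∠GAZ = AG·AZ / (|AG||AZ|), giving 75.45°.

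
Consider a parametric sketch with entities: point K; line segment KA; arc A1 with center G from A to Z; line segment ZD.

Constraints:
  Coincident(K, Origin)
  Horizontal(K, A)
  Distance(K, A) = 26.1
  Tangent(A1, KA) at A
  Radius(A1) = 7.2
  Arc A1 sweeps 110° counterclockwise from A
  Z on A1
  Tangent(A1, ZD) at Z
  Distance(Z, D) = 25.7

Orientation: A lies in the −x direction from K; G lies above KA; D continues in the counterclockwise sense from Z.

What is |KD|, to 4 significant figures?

43.98

On A1, A sits at bearing -90° from G; a 110° counterclockwise sweep puts Z at bearing 20°, so Z = G + 7.2·(cos 20°, sin 20°) = (-19.33, 9.663). A1 meets ZD tangentially, so GZ is at right angles to ZD, so ZD runs along (−sin 20°, cos 20°); with |ZD| = 25.7, D = (-28.12, 33.81). Then |KD| = |D − K| = 43.98.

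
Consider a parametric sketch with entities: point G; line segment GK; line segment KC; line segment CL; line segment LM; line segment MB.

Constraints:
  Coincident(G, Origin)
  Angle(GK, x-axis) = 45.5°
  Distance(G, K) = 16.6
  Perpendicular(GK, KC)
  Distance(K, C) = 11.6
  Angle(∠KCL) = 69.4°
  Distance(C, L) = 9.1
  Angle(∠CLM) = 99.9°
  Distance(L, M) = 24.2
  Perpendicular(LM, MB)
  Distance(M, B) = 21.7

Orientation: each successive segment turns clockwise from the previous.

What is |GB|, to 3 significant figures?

35.7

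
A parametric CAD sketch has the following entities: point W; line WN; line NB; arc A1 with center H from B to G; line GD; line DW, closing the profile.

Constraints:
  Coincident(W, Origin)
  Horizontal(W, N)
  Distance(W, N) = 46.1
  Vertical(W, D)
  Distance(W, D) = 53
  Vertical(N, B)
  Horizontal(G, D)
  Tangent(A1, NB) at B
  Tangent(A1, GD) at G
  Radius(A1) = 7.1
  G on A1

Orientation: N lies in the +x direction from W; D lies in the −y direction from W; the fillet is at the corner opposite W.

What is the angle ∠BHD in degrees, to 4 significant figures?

169.7°

The virtual corner opposite W is at (46.10, -53.00). A1 meets NB tangentially, so HB is at right angles to NB and the tangent condition forces HG to be normal to GD, with radius 7.1, so the center H sits 7.1 in from both sides at H = (39.00, -45.90). That places the tangent points at B = (46.10, -45.90) on NB and G = (39.00, -53.00) on GD. Then cos ∠BHD = HB·HD / (|HB||HD|), giving 169.7°.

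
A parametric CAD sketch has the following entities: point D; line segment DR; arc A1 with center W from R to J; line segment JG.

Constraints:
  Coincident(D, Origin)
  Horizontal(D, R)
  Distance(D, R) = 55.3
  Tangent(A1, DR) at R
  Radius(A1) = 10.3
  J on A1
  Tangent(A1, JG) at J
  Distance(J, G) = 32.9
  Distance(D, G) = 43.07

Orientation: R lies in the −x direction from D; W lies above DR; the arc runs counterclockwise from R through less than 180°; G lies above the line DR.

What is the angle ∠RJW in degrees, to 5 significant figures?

61.628°

Checks: |WJ| = 10.30 ✓; ∠(WJ, JG) = 90.00° ✓; |JG| = 32.90 ✓; |DG| = 43.07 ✓.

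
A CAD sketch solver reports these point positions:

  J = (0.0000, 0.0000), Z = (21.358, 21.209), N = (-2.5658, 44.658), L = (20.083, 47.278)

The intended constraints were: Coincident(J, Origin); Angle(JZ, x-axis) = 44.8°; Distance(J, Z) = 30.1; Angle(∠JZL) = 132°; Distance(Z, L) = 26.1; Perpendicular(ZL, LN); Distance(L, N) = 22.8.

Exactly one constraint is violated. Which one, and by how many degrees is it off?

Perpendicular(ZL, LN) — off by 3.80°.

J = (0.00, 0.00) ✓; JZ at 44.80° ✓; |JZ| = 30.10 ✓; ∠JZL = 132.0° ✓; |ZL| = 26.10 ✓; ∠(ZL, LN) = 93.80° ✗; |LN| = 22.80 ✓.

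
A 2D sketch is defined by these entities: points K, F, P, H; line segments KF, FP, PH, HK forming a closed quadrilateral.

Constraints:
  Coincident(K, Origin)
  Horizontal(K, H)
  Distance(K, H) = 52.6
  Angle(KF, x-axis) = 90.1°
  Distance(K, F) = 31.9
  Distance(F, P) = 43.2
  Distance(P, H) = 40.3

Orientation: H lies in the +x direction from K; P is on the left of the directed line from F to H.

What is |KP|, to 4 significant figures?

57.74

Checks: |FP| = 43.20 ✓; |PH| = 40.30 ✓.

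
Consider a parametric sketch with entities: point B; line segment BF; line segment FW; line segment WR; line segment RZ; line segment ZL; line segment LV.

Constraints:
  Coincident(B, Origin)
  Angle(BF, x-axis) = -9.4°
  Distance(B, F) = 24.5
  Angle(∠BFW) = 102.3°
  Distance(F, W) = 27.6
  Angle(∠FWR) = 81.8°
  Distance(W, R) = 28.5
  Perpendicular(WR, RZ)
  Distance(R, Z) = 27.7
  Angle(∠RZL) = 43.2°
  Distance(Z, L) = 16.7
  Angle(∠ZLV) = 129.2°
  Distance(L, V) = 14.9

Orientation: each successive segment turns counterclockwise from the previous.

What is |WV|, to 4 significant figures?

19.05

B is at the origin; BF runs at -9.4° with length 24.5, so F = (24.17, -4.001). ∠BFW = 102.3° gives FW at 68.30° from the x-axis; with |FW| = 27.6, W = (34.38, 21.64). ∠FWR = 81.8° gives WR at 166.5° from the x-axis; with |WR| = 28.5, R = (6.663, 28.30). The perpendicularity gives RZ at right angles to WR, so RZ runs at -103.5°; with |RZ| = 27.7, Z = (0.1970, 1.361). ∠RZL = 43.2° gives ZL at 33.30° from the x-axis; with |ZL| = 16.7, L = (14.16, 10.53). ∠ZLV = 129.2° gives LV at 84.10° from the x-axis; with |LV| = 14.9, V = (15.69, 25.35). Then |WV| = |V − W| = 19.05.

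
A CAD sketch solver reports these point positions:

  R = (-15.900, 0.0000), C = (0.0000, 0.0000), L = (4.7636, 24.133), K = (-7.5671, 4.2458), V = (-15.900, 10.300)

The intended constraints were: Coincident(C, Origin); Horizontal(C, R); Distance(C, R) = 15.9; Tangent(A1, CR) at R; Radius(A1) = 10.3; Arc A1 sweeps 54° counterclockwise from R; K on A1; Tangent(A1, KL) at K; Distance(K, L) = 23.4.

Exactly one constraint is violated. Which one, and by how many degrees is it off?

Tangent(A1, KL) at K — off by 4.20°.

C = (0.00, 0.00) ✓; C.y = 0.00, R.y = 0.00 ✓; |CR| = 15.90 ✓; ∠(VR, RC) = 90.00° ✓; |VR| = 10.30 ✓; bearing(V→K) − bearing(V→R) = 54.00° ✓; |VK| = 10.30 ✓; ∠(VK, KL) = 85.80° ✗; |KL| = 23.40 ✓.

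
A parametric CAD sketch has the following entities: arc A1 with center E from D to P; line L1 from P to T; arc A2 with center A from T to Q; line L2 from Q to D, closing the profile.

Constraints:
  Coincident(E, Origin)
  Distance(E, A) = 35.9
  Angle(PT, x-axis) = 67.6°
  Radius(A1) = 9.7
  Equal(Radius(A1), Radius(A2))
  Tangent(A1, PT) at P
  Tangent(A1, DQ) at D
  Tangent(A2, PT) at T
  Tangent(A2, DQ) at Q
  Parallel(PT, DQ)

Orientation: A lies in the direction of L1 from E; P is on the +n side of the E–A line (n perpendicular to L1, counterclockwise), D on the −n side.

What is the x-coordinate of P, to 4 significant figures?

-8.968

E is at the origin and A lies 35.9 along u from E, so A = 35.9·u = (13.68, 33.19). Tangency of A1 to both parallel lines with radius 9.7 puts P and D at E ± 9.7·n: P = (-8.968, 3.696), D = (8.968, -3.696). So P.x = -8.968.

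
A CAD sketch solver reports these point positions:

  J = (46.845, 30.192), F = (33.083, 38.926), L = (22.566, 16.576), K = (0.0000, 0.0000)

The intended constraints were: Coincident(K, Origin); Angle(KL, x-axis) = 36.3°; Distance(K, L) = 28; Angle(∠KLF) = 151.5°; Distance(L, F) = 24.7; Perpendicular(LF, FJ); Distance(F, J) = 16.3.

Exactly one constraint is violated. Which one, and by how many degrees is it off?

Perpendicular(LF, FJ) — off by 7.20°.

K = (0.00, 0.00) ✓; KL at 36.30° ✓; |KL| = 28.00 ✓; ∠KLF = 151.5° ✓; |LF| = 24.70 ✓; ∠(LF, FJ) = 97.20° ✗; |FJ| = 16.30 ✓.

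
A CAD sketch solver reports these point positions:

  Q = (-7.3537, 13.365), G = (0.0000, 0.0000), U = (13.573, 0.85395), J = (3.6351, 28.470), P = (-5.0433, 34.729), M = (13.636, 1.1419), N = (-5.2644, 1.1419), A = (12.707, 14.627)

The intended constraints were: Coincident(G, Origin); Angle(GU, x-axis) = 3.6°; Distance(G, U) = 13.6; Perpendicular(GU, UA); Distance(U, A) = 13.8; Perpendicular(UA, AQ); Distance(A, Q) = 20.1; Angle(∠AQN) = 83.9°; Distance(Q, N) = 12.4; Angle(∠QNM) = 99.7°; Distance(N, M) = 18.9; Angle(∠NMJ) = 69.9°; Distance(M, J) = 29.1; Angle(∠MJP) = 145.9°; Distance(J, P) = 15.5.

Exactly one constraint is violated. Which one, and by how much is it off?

Distance(J, P) = 15.5 — off by 4.80.

G = (0.00, 0.00) ✓; GU at 3.600° ✓; |GU| = 13.60 ✓; ∠(GU, UA) = 90.00° ✓; |UA| = 13.80 ✓; ∠(UA, AQ) = 90.00° ✓; |AQ| = 20.10 ✓; ∠AQN = 83.90° ✓; |QN| = 12.40 ✓; ∠QNM = 99.70° ✓; |NM| = 18.90 ✓; ∠NMJ = 69.90° ✓; |MJ| = 29.10 ✓; ∠MJP = 145.9° ✓; |JP| = 10.70 ✗.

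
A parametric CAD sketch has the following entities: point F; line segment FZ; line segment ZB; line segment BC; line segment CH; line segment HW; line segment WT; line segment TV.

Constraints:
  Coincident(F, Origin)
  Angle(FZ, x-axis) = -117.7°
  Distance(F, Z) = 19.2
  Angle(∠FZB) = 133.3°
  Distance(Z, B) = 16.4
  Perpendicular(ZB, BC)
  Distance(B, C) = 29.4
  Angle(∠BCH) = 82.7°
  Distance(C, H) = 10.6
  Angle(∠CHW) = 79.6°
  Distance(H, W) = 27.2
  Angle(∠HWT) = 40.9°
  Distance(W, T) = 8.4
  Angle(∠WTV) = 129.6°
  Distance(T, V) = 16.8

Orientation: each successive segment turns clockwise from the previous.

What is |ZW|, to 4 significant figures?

14.32

F is at the origin; FZ runs at -117.7° with length 19.2, so Z = (-8.925, -17.00). ∠FZB = 133.3° gives ZB at -164.4° from the x-axis; with |ZB| = 16.4, B = (-24.72, -21.41). ZB is perpendicular to BC, so BC runs at 105.6°; with |BC| = 29.4, C = (-32.63, 6.907). ∠BCH = 82.7° gives CH at 8.300° from the x-axis; with |CH| = 10.6, H = (-22.14, 8.437). ∠CHW = 79.6° gives HW at -92.10° from the x-axis; with |HW| = 27.2, W = (-23.13, -18.74). Then |ZW| = |W − Z| = 14.32.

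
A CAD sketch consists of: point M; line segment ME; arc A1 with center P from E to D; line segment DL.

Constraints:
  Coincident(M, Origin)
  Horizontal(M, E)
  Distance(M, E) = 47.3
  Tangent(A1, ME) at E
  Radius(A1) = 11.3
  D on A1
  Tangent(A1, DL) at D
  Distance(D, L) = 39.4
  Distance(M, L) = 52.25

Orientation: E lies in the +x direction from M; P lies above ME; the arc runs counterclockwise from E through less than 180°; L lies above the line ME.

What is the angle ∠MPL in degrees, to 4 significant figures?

70.74°

Checks: |ME| = 47.30 ✓; |PD| = 11.30 ✓; ∠(PD, DL) = 90.00° ✓; |DL| = 39.40 ✓; |ML| = 52.25 ✓.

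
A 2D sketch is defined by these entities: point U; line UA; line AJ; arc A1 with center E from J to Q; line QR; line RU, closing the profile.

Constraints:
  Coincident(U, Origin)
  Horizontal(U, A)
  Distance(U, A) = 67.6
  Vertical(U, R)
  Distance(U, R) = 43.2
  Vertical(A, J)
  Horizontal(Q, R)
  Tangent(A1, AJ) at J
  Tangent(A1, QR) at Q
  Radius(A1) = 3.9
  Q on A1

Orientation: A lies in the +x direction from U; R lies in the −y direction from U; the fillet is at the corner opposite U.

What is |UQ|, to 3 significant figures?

77.0

The virtual corner opposite U is at (67.6, -43.2). Since A1 is tangent to AJ there, EJ ⟂ AJ and the tangent condition forces EQ to be normal to QR, with radius 3.9, so the center E sits 3.9 in from both sides at E = (63.7, -39.3). That places the tangent points at J = (67.6, -39.3) on AJ and Q = (63.7, -43.2) on QR. Then |UQ| = |Q − U| = 77.0.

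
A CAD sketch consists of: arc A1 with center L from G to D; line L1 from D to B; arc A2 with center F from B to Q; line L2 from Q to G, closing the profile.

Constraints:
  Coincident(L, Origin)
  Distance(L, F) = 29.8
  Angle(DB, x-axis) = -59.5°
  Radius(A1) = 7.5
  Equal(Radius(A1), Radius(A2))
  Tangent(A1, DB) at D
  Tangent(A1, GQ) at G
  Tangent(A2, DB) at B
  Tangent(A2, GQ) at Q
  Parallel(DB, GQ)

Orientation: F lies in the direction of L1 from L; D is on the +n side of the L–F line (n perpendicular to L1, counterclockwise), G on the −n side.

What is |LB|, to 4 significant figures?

30.73

Tangency of A1 to both parallel lines with radius 7.5 puts D and G at L ± 7.5·n: D = (6.462, 3.807), G = (-6.462, -3.807). Equal radii place B and Q the same way about F: B = F + 7.5·n = (21.59, -21.87), Q = F − 7.5·n = (8.662, -29.48). Then |LB| = |B − L| = 30.73.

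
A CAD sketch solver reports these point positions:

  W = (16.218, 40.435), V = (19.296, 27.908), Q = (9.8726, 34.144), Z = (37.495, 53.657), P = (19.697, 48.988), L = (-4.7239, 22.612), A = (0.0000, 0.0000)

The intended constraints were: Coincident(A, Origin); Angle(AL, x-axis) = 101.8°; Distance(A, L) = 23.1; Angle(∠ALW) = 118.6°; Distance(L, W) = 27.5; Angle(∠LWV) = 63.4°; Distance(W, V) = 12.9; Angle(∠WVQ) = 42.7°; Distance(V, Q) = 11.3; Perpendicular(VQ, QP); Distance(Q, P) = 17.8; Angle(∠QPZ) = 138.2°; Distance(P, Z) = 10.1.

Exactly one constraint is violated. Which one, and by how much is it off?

Distance(P, Z) = 10.1 — off by 8.30.

A = (0.00, 0.00) ✓; AL at 101.8° ✓; |AL| = 23.10 ✓; ∠ALW = 118.6° ✓; |LW| = 27.50 ✓; ∠LWV = 63.40° ✓; |WV| = 12.90 ✓; ∠WVQ = 42.70° ✓; |VQ| = 11.30 ✓; ∠(VQ, QP) = 90.00° ✓; |QP| = 17.80 ✓; ∠QPZ = 138.2° ✓; |PZ| = 18.40 ✗.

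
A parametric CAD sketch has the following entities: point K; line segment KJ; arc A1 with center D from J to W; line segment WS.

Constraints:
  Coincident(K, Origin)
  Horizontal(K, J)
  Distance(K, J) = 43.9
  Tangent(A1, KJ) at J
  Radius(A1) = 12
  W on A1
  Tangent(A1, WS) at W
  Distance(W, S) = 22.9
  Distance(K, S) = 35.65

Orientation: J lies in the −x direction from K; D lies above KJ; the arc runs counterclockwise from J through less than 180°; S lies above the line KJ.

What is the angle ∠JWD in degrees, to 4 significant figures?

58.13°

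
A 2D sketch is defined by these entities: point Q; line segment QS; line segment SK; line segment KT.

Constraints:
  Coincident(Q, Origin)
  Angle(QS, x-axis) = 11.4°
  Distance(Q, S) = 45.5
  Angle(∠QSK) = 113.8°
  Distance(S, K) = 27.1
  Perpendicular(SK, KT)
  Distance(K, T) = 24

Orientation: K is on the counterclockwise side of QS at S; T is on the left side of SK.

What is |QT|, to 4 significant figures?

48.76

∠QSK = 113.8°, so SK runs at 11.4° + (180° − 113.8°) = 77.60° from the x-axis; with |SK| = 27.1, K = S + 27.1·(cos 77.60°, sin 77.60°) = (50.42, 35.46). SK ⟂ KT; with |KT| = 24.0 on the left of SK, T = K + 24.0·(-0.9767, 0.2147) = (26.98, 40.61). Then |QT| = |T − Q| = 48.76.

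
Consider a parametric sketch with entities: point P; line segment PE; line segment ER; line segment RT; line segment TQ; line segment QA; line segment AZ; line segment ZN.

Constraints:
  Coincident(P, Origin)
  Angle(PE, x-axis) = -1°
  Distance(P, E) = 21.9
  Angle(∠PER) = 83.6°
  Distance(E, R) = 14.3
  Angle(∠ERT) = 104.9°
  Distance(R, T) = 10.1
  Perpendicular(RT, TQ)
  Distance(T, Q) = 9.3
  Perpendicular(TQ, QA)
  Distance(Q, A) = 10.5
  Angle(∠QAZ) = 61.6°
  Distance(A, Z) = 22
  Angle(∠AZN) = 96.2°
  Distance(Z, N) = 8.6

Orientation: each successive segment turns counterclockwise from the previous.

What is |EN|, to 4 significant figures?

29.94

P is at the origin; PE runs at -1.0° with length 21.9, so E = (21.90, -0.3822). ∠PER = 83.6° gives ER at 95.40° from the x-axis; with |ER| = 14.3, R = (20.55, 13.85). ∠ERT = 104.9° gives RT at 170.5° from the x-axis; with |RT| = 10.1, T = (10.59, 15.52). RT ⟂ TQ, so TQ runs at -99.50°; with |TQ| = 9.3, Q = (9.054, 6.349). TQ ⟂ QA, so QA runs at -9.500°; with |QA| = 10.5, A = (19.41, 4.616). ∠QAZ = 61.6° gives AZ at 108.9° from the x-axis; with |AZ| = 22.0, Z = (12.28, 25.43). ∠AZN = 96.2° gives ZN at -167.3° from the x-axis; with |ZN| = 8.6, N = (3.895, 23.54). Then |EN| = |N − E| = 29.94.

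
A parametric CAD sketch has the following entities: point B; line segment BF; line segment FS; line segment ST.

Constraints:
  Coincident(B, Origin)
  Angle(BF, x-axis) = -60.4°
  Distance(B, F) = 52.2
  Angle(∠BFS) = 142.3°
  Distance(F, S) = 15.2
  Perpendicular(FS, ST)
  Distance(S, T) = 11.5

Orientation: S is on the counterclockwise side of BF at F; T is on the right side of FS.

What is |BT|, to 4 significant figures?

71.26

B is at the origin; BF runs at -60.4° with length 52.2, so F = 52.2·(cos -60.4°, sin -60.4°) = (25.78, -45.39). ∠BFS = 142.3°, so FS runs at -60.4° + (180° − 142.3°) = -22.70° from the x-axis; with |FS| = 15.2, S = F + 15.2·(cos -22.70°, sin -22.70°) = (39.81, -51.25). FS is perpendicular to ST; with |ST| = 11.5 on the right of FS, T = S + 11.5·(-0.3859, -0.9225) = (35.37, -61.86). Then |BT| = |T − B| = 71.26.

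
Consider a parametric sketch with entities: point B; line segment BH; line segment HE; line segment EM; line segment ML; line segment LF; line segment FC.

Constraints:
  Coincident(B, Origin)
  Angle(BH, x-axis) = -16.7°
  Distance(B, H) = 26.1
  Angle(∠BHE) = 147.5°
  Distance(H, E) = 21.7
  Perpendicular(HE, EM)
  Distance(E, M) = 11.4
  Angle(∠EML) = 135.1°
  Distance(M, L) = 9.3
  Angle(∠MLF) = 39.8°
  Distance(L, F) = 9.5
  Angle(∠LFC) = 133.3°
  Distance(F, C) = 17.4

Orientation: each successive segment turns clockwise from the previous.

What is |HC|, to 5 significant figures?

29.738

∠MLF = 39.8° gives LF at 35.700° from the x-axis; with |LF| = 9.5, F = (28.987, -25.167). ∠LFC = 133.3° gives FC at -11.000° from the x-axis; with |FC| = 17.4, C = (46.068, -28.487). Then |HC| = |C − H| = 29.738.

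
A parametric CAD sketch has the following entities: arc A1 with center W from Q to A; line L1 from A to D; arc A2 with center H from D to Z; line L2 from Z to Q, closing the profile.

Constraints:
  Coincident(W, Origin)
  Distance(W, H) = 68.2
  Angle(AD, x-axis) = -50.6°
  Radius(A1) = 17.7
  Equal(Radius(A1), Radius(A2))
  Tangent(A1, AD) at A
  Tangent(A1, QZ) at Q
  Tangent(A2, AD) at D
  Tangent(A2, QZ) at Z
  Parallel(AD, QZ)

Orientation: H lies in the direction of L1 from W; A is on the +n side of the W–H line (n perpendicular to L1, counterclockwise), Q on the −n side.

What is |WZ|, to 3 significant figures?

70.5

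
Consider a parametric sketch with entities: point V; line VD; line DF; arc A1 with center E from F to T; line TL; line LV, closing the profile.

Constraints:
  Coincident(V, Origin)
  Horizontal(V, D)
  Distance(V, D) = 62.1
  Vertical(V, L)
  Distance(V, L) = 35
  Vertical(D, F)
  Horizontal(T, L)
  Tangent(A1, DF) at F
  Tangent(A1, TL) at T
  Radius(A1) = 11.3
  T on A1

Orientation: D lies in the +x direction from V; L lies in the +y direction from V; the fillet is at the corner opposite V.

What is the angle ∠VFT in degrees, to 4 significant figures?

65.89°

V is at the origin; V and D share the same y with |VD| = 62.1 and D on the +x side, so D = (62.10, 0.000). VL is vertical with |VL| = 35.0 and L on the +y side, so L = (0.000, 35.00). The virtual corner opposite V is at (62.10, 35.00). Since A1 is tangent to DF there, EF ⟂ DF and since A1 is tangent to TL there, ET ⟂ TL, with radius 11.3, so the center E sits 11.3 in from both sides at E = (50.80, 23.70). That places the tangent points at F = (62.10, 23.70) on DF and T = (50.80, 35.00) on TL. Then cos ∠VFT = FV·FT / (|FV||FT|), giving 65.89°.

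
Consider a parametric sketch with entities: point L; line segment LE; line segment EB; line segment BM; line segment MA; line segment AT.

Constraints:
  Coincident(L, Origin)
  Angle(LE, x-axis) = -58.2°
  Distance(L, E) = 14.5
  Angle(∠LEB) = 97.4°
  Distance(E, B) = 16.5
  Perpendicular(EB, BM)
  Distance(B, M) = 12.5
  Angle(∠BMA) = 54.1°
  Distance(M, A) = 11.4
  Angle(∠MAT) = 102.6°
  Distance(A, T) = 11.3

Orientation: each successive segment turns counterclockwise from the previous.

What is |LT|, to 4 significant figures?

23.32

L is at the origin; LE runs at -58.2° with length 14.5, so E = (7.641, -12.32). ∠LEB = 97.4° gives EB at 24.40° from the x-axis; with |EB| = 16.5, B = (22.67, -5.507). EB ⟂ BM, so BM runs at 114.4°; with |BM| = 12.5, M = (17.50, 5.876). ∠BMA = 54.1° gives MA at -119.7° from the x-axis; with |MA| = 11.4, A = (11.86, -4.026). ∠MAT = 102.6° gives AT at -42.30° from the x-axis; with |AT| = 11.3, T = (20.21, -11.63). Then |LT| = |T − L| = 23.32.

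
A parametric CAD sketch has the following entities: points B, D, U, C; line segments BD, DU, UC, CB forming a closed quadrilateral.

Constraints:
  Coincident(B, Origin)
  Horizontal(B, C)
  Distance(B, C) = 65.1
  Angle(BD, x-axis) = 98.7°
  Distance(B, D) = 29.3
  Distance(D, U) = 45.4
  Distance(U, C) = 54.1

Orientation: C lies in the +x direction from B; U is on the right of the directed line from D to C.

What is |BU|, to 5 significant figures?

18.197

Checks: |DU| = 45.40 ✓; |UC| = 54.10 ✓.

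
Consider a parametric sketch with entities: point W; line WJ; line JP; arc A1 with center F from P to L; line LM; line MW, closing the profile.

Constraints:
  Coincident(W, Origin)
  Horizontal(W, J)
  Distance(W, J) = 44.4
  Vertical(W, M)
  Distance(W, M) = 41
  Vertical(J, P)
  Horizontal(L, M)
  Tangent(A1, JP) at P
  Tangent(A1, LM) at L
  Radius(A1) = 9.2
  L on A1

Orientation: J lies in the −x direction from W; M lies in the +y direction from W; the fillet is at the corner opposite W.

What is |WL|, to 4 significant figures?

54.04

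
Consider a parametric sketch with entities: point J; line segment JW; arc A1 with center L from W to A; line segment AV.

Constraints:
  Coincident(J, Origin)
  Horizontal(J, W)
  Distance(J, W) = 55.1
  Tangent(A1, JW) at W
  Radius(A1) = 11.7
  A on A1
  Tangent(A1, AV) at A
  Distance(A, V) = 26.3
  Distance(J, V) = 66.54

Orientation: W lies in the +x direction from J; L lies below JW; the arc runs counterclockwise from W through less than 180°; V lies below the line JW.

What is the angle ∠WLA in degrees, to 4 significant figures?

109.5°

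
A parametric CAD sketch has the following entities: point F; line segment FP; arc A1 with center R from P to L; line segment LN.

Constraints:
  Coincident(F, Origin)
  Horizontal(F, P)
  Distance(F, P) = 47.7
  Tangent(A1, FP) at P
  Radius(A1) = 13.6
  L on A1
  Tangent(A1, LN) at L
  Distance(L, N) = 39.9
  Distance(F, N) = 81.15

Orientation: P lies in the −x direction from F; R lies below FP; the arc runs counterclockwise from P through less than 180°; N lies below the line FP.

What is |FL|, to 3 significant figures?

62.8

Checks: |RL| = 13.60 ✓; ∠(RL, LN) = 90.00° ✓; |LN| = 39.90 ✓; |FN| = 81.15 ✓.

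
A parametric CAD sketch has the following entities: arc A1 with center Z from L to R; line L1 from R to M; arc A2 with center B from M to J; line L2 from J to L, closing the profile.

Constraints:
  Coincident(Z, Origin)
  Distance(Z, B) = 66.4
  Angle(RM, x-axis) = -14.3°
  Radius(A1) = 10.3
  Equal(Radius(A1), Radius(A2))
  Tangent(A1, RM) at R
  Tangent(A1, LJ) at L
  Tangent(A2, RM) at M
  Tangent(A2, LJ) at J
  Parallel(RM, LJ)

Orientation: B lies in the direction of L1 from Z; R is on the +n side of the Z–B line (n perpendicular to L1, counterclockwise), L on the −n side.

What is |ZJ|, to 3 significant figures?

67.2

The slot axis is L1's direction at -14.3°, so u = (cos -14.3°, sin -14.3°) = (0.969, -0.247) and n = (−sin -14.3°, cos -14.3°) = (0.247, 0.969). Z is at the origin and B lies 66.4 along u from Z, so B = 66.4·u = (64.3, -16.4). Tangency of A1 to both parallel lines with radius 10.3 puts R and L at Z ± 10.3·n: R = (2.54, 9.98), L = (-2.54, -9.98). Equal radii place M and J the same way about B: M = B + 10.3·n = (66.9, -6.42), J = B − 10.3·n = (61.8, -26.4). Then |ZJ| = |J − Z| = 67.2.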